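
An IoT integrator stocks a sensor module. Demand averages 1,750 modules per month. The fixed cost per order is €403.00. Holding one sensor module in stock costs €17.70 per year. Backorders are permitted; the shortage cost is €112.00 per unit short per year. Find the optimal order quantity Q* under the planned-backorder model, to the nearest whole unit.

Q* ≈ 1,052 modules

Annual demand D = 1,750 × 12 = 21,000.
With planned backorders, Q* = √(2DS/H) · √((H+B)/B).
√(2DS/H) = √(2 × 21,000 × 403 / 17.7) = 977.891.
√((H+B)/B) = √((17.7+112)/112) = 1.0761.
Q* ≈ 1052.329.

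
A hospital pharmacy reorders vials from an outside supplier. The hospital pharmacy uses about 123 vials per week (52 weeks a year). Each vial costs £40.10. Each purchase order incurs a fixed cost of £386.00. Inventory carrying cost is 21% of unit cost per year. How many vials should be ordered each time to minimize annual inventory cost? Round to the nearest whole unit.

Annual demand D = 123 × 52 = 6,396.
Holding cost H = 0.21 × £40.10 = £8.4210 per unit per year.
EOQ = √(2DS / H) = √(2 × 6,396 × 386 / 8.421).
= √(4,937,712 / 8.421) = √586,356.9647 ≈ 765.739.

Q* ≈ 766 vials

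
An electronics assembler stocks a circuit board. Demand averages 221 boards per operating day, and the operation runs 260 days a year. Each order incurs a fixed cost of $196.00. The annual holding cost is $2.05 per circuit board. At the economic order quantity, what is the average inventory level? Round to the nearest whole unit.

Average inventory ≈ 1,657 boards

Annual demand D = 221 × 260 = 57,460.
EOQ = √(2DS/H) = √(2 × 57,460 × 196 / 2.05) ≈ 3314.74.
Average inventory = Q*/2 ≈ 3314.74 / 2 = 1657.368.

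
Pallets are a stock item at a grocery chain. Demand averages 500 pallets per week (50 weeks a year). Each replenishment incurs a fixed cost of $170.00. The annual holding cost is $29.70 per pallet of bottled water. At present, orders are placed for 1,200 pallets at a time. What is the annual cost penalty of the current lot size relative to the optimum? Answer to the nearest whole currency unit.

Extra cost ≈ $5,473 per year

Annual demand D = 500 × 50 = 25,000.
EOQ = √(2DS/H) = √(2 × 25,000 × 170 / 29.7) ≈ 534.97.
Cost at Q* = (D/Q*)S + (Q*/2)H = √(2DSH) ≈ $15,888.68.
Cost at Q = 1,200: (25,000/1,200)×170 + (1,200/2)×29.7 = $3,541.67 + $17,820.00 = $21,361.67.
Excess = $21,361.67 − $15,888.68 = $5,472.99.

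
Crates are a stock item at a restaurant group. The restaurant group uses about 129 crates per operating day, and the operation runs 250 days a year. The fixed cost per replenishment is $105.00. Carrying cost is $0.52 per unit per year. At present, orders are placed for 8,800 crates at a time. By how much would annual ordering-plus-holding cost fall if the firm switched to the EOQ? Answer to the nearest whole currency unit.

Annual demand D = 129 × 250 = 32,250.
EOQ = √(2DS/H) = √(2 × 32,250 × 105 / 0.52) ≈ 3608.88.
Cost at Q* = (D/Q*)S + (Q*/2)H = √(2DSH) ≈ $1,876.62.
Cost at Q = 8,800: (32,250/8,800)×105 + (8,800/2)×0.52 = $384.80 + $2,288.00 = $2,672.80.
Excess = $2,672.80 − $1,876.62 = $796.18.

Extra cost ≈ $796 per year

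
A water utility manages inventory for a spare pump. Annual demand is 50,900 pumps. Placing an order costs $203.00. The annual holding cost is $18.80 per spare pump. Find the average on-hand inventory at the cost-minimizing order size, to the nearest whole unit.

The optimal lot size = √(2DS/H) = √(2 × 50,900 × 203 / 18.8) ≈ 1048.44.
Average inventory = Q*/2 ≈ 1048.44 / 2 = 524.219.

Average inventory ≈ 524 pumps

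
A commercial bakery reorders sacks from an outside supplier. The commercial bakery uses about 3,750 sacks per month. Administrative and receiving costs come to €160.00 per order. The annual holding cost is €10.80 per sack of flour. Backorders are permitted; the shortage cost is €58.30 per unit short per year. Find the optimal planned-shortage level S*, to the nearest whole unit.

Annual demand D = 3,750 × 12 = 45,000.
With planned backorders, Q* = √(2DS/H) · √((H+B)/B).
√(2DS/H) = √(2 × 45,000 × 160 / 10.8) = 1154.701.
√((H+B)/B) = √((10.8+58.3)/58.3) = 1.0887.
Q* ≈ 1257.112.
S* = Q* · H/(H+B) = 1257.112 × 10.8/69.1 ≈ 196.481.

S* ≈ 196 sacks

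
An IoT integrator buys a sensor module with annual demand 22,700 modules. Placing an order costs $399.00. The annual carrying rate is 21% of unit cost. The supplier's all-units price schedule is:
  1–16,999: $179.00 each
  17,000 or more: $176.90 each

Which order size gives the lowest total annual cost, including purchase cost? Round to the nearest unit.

Holding cost per unit per year at price C is H = 0.21·C.
For each price level, check whether its EOQ is feasible; otherwise the best quantity at that price is the breakpoint.
EOQ at $179.00 = 694.2 (feasible in tier 1): TC = 22,700×$179.00 + (22,700/694.2)×399 + (694.2/2)×0.21×$179.00 = $4,089,394.59.
EOQ at $176.90 = 698.3 < 17000, so use break Q=17000: TC = 22,700×$176.90 + (22,700/17000.0)×399 + (17000.0/2)×0.21×$176.90 = $4,331,929.28.
Lowest total cost is $4,089,394.59 at Q = 694.2.

Q* ≈ 694 modules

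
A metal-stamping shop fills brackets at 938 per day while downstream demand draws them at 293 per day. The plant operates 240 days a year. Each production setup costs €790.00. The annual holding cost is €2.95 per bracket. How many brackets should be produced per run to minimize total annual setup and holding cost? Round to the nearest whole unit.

Annual demand D = 293 × 240 = 70,320.
Production build-up factor (1 − d/p) = 1 − 293/938 = 0.6876.
Q* = √(2DS / (H(1 − d/p))) = √(2 × 70,320 × 790 / (2.95 × 0.6876)).
= √(111,105,600 / 2.0285) ≈ 7400.798.

Q* ≈ 7,401 brackets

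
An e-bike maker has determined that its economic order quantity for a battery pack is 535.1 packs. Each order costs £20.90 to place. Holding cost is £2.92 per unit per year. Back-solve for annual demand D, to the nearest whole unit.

The basic EOQ model gives Q* = √(2DS/H); rearrange for the unknown.
From Q* = √(2DS/H): D = Q*²H / (2S) = 535.1² × 2.92 / (2 × 20.9) = 20002.140.

D ≈ 20,002 packs per year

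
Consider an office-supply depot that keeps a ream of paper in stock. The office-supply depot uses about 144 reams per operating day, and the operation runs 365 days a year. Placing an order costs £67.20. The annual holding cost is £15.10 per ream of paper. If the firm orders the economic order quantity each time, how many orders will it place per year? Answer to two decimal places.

Annual demand D = 144 × 365 = 52,560.
EOQ = √(2DS/H) = √(2 × 52,560 × 67.2 / 15.1) ≈ 683.97.
Orders per year = D / Q* = 52,560 / 683.97 ≈ 76.845.

N ≈ 76.85 orders per year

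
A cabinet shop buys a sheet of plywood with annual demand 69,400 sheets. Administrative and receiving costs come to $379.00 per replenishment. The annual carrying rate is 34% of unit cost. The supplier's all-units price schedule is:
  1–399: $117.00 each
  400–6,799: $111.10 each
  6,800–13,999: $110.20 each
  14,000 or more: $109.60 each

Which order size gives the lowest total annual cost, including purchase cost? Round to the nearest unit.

Q* ≈ 1,180 sheets

Holding cost per unit per year at price C is H = 0.34·C.
Evaluate total cost at each tier's feasible EOQ or, if the EOQ is below the tier, at the tier's minimum quantity.
Tier 1 ($117.00): EOQ = 1150.0 exceeds tier's upper bound 399, so this tier is dominated.
EOQ at $111.10 = 1180.1 (feasible in tier 2): TC = 69,400×$111.10 + (69,400/1180.1)×379 + (1180.1/2)×0.34×$111.10 = $7,754,917.00.
EOQ at $110.20 = 1184.9 < 6800, so use break Q=6800: TC = 69,400×$110.20 + (69,400/6800.0)×379 + (6800.0/2)×0.34×$110.20 = $7,779,139.23.
EOQ at $109.60 = 1188.1 < 14000, so use break Q=14000: TC = 69,400×$109.60 + (69,400/14000.0)×379 + (14000.0/2)×0.34×$109.60 = $7,868,966.76.
Lowest total cost is $7,754,917.00 at Q = 1180.1.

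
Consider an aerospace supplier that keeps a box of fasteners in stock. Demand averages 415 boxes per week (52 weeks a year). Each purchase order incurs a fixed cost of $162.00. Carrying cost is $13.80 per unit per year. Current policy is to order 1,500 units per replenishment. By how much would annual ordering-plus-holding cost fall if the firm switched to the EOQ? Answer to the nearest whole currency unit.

Annual demand D = 415 × 52 = 21,580.
EOQ = √(2DS/H) = √(2 × 21,580 × 162 / 13.8) ≈ 711.80.
Cost at Q* = (D/Q*)S + (Q*/2)H = √(2DSH) ≈ $9,822.86.
Cost at Q = 1,500: (21,580/1,500)×162 + (1,500/2)×13.8 = $2,330.64 + $10,350.00 = $12,680.64.
Excess = $12,680.64 − $9,822.86 = $2,857.78.

Extra cost ≈ $2,858 per year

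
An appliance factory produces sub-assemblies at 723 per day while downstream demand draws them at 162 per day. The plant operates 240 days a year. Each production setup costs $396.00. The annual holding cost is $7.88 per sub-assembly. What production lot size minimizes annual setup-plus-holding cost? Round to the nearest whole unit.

Annual demand D = 162 × 240 = 38,880.
Production build-up factor (1 − d/p) = 1 − 162/723 = 0.7759.
Q* = √(2DS / (H(1 − d/p))) = √(2 × 38,880 × 396 / (7.88 × 0.7759)).
= √(30,792,960 / 6.1144) ≈ 2244.142.

Q* ≈ 2,244 sub-assemblies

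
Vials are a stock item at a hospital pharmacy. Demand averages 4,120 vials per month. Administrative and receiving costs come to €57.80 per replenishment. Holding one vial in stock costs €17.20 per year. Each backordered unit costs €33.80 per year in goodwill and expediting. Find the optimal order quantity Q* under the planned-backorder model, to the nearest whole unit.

Q* ≈ 708 vials

Annual demand D = 4,120 × 12 = 49,440.
With planned backorders, Q* = √(2DS/H) · √((H+B)/B).
√(2DS/H) = √(2 × 49,440 × 57.8 / 17.2) = 576.440.
√((H+B)/B) = √((17.2+33.8)/33.8) = 1.2284.
Q* ≈ 708.077.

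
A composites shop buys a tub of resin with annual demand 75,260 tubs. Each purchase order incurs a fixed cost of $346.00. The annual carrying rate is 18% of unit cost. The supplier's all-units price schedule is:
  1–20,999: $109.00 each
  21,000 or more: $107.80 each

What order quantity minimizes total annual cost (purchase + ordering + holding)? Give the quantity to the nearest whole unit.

Q* ≈ 1,629 tubs

Holding cost per unit per year at price C is H = 0.18·C.
Candidates are each tier's EOQ (if it falls in that tier) and each price-break quantity.
EOQ at $109.00 = 1629.2 (feasible in tier 1): TC = 75,260×$109.00 + (75,260/1629.2)×346 + (1629.2/2)×0.18×$109.00 = $8,235,305.73.
EOQ at $107.80 = 1638.3 < 21000, so use break Q=21000: TC = 75,260×$107.80 + (75,260/21000.0)×346 + (21000.0/2)×0.18×$107.80 = $8,318,010.00.
Lowest total cost is $8,235,305.73 at Q = 1629.2.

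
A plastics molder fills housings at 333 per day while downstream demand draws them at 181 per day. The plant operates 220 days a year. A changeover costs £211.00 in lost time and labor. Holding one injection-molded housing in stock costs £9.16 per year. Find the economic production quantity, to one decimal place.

Q* ≈ 2,004.7 housings

Annual demand D = 181 × 220 = 39,820.
Production build-up factor (1 − d/p) = 1 − 181/333 = 0.4565.
Q* = √(2DS / (H(1 − d/p))) = √(2 × 39,820 × 211 / (9.16 × 0.4565)).
= √(16,804,040 / 4.1811) ≈ 2004.746.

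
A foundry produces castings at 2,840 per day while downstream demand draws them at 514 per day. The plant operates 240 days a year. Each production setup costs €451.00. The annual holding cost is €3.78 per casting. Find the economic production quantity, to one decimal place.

Annual demand D = 514 × 240 = 123,360.
Production build-up factor (1 − d/p) = 1 − 514/2,840 = 0.8190.
Q* = √(2DS / (H(1 − d/p))) = √(2 × 123,360 × 451 / (3.78 × 0.8190)).
= √(111,270,720 / 3.0959) ≈ 5995.134.

Q* ≈ 5,995.1 castings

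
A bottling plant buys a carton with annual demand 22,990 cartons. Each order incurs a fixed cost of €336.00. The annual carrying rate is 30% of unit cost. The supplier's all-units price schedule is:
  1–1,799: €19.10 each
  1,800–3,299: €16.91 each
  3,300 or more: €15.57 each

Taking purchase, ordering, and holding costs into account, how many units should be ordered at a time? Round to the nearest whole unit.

Holding cost per unit per year at price C is H = 0.30·C.
Evaluate total cost at each tier's feasible EOQ or, if the EOQ is below the tier, at the tier's minimum quantity.
EOQ at €19.10 = 1642.0 (feasible in tier 1): TC = 22,990×€19.10 + (22,990/1642.0)×336 + (1642.0/2)×0.30×€19.10 = €448,517.74.
EOQ at €16.91 = 1745.1 < 1800, so use break Q=1800: TC = 22,990×€16.91 + (22,990/1800.0)×336 + (1800.0/2)×0.30×€16.91 = €397,618.07.
EOQ at €15.57 = 1818.7 < 3300, so use break Q=3300: TC = 22,990×€15.57 + (22,990/3300.0)×336 + (3300.0/2)×0.30×€15.57 = €368,002.25.
Lowest total cost is €368,002.25 at Q = 3300.0.

Q* ≈ 3,300 cartons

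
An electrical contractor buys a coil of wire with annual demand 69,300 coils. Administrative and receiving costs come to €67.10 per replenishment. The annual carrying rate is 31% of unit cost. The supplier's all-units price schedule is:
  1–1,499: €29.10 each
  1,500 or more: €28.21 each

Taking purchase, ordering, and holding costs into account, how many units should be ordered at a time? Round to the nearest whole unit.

Q* ≈ 1,500 coils

Holding cost per unit per year at price C is H = 0.31·C.
Evaluate total cost at each tier's feasible EOQ or, if the EOQ is below the tier, at the tier's minimum quantity.
EOQ at €29.10 = 1015.3 (feasible in tier 1): TC = 69,300×€29.10 + (69,300/1015.3)×67.1 + (1015.3/2)×0.31×€29.10 = €2,025,789.47.
EOQ at €28.21 = 1031.2 < 1500, so use break Q=1500: TC = 69,300×€28.21 + (69,300/1500.0)×67.1 + (1500.0/2)×0.31×€28.21 = €1,964,611.84.
Lowest total cost is €1,964,611.84 at Q = 1500.0.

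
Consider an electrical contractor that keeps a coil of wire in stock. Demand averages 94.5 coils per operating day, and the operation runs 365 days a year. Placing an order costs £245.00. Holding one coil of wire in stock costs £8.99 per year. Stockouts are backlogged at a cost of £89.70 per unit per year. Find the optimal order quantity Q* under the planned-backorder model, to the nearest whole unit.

Annual demand D = 94.5 × 365 = 34,492.5.
With planned backorders, Q* = √(2DS/H) · √((H+B)/B).
√(2DS/H) = √(2 × 34,492.5 × 245 / 8.99) = 1371.136.
√((H+B)/B) = √((8.99+89.7)/89.7) = 1.0489.
Q* ≈ 1438.205.

Q* ≈ 1,438 coils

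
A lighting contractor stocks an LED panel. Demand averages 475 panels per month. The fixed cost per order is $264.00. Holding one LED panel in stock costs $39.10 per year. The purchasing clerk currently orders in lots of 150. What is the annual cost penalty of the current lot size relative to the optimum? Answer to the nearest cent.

Annual demand D = 475 × 12 = 5,700.
EOQ = √(2DS/H) = √(2 × 5,700 × 264 / 39.1) ≈ 277.44.
Cost at Q* = (D/Q*)S + (Q*/2)H = √(2DSH) ≈ $10,847.83.
Cost at Q = 150: (5,700/150)×264 + (150/2)×39.1 = $10,032.00 + $2,932.50 = $12,964.50.
Excess = $12,964.50 − $10,847.83 = $2,116.67.

Extra cost ≈ $2,116.67 per year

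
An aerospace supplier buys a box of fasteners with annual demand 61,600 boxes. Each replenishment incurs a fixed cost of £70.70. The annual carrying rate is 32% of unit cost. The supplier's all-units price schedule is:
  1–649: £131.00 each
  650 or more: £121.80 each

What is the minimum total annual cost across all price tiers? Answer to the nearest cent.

TC* ≈ £7,522,247.38

Holding cost per unit per year at price C is H = 0.32·C.
For each price level, check whether its EOQ is feasible; otherwise the best quantity at that price is the breakpoint.
EOQ at £131.00 = 455.8 (feasible in tier 1): TC = 61,600×£131.00 + (61,600/455.8)×70.7 + (455.8/2)×0.32×£131.00 = £8,088,708.46.
EOQ at £121.80 = 472.7 < 650, so use break Q=650: TC = 61,600×£121.80 + (61,600/650.0)×70.7 + (650.0/2)×0.32×£121.80 = £7,522,247.38.
Lowest total cost among the candidates is at Q = 650.0.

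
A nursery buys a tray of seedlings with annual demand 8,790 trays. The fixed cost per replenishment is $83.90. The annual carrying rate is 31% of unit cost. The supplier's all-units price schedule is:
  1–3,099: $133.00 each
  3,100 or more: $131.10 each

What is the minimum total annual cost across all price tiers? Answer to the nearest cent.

TC* ≈ $1,176,868.25

Holding cost per unit per year at price C is H = 0.31·C.
For each price level, check whether its EOQ is feasible; otherwise the best quantity at that price is the breakpoint.
EOQ at $133.00 = 189.1 (feasible in tier 1): TC = 8,790×$133.00 + (8,790/189.1)×83.9 + (189.1/2)×0.31×$133.00 = $1,176,868.25.
EOQ at $131.10 = 190.5 < 3100, so use break Q=3100: TC = 8,790×$131.10 + (8,790/3100.0)×83.9 + (3100.0/2)×0.31×$131.10 = $1,215,600.45.
Lowest total cost among the candidates is at Q = 189.1.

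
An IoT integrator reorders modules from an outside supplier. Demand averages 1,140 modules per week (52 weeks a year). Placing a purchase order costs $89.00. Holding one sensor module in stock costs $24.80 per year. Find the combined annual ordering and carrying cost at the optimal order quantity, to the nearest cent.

Annual demand D = 1,140 × 52 = 59,280.
Q* = √(2DS/H) = √(2 × 59,280 × 89 / 24.8) ≈ 652.29.
At Q*, ordering cost (D/Q*)S equals holding cost (Q*/2)H, each = √(DSH/2).
Minimum total = √(2DSH) = √(2 × 59,280 × 89 × 24.8) ≈ 16176.700.

TC* ≈ $16,176.70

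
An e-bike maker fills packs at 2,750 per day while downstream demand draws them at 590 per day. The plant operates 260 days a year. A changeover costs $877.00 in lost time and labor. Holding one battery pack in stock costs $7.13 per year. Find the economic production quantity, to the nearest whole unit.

Q* ≈ 6,931 packs

Annual demand D = 590 × 260 = 153,400.
Production build-up factor (1 − d/p) = 1 − 590/2,750 = 0.7855.
Q* = √(2DS / (H(1 − d/p))) = √(2 × 153,400 × 877 / (7.13 × 0.7855)).
= √(269,063,600 / 5.6003) ≈ 6931.419.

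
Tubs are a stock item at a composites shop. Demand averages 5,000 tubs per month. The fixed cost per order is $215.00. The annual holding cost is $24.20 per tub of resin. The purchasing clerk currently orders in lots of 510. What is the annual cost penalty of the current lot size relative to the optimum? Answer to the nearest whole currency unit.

Annual demand D = 5,000 × 12 = 60,000.
EOQ = √(2DS/H) = √(2 × 60,000 × 215 / 24.2) ≈ 1032.53.
Cost at Q* = (D/Q*)S + (Q*/2)H = √(2DSH) ≈ $24,987.20.
Cost at Q = 510: (60,000/510)×215 + (510/2)×24.2 = $25,294.12 + $6,171.00 = $31,465.12.
Excess = $31,465.12 − $24,987.20 = $6,477.92.

Extra cost ≈ $6,478 per year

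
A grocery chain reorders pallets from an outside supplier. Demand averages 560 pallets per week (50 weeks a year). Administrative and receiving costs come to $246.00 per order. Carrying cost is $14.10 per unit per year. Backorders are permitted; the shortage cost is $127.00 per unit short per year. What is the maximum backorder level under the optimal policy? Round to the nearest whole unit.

S* ≈ 104 pallets

Annual demand D = 560 × 50 = 28,000.
With planned backorders, Q* = √(2DS/H) · √((H+B)/B).
√(2DS/H) = √(2 × 28,000 × 246 / 14.1) = 988.444.
√((H+B)/B) = √((14.1+127)/127) = 1.0541.
Q* ≈ 1041.870.
S* = Q* · H/(H+B) = 1041.870 × 14.1/141.1 ≈ 104.113.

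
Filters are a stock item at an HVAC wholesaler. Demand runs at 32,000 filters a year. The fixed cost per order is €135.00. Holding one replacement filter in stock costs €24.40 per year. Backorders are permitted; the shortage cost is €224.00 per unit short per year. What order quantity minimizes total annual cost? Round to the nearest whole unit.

Q* ≈ 627 filters

With planned backorders, Q* = √(2DS/H) · √((H+B)/B).
√(2DS/H) = √(2 × 32,000 × 135 / 24.4) = 595.062.
√((H+B)/B) = √((24.4+224)/224) = 1.0531.
Q* ≈ 626.634.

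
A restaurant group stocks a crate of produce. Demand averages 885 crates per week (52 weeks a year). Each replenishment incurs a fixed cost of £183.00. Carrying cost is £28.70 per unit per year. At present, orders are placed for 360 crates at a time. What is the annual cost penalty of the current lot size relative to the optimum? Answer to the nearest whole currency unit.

Extra cost ≈ £6,573 per year

Annual demand D = 885 × 52 = 46,020.
EOQ = √(2DS/H) = √(2 × 46,020 × 183 / 28.7) ≈ 766.08.
Cost at Q* = (D/Q*)S + (Q*/2)H = √(2DSH) ≈ £21,986.43.
Cost at Q = 360: (46,020/360)×183 + (360/2)×28.7 = £23,393.50 + £5,166.00 = £28,559.50.
Excess = £28,559.50 − £21,986.43 = £6,573.07.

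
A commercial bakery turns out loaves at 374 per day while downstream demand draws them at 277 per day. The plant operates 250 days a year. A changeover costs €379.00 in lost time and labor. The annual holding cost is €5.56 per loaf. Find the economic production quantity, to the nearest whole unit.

Annual demand D = 277 × 250 = 69,250.
Production build-up factor (1 − d/p) = 1 − 277/374 = 0.2594.
Q* = √(2DS / (H(1 − d/p))) = √(2 × 69,250 × 379 / (5.56 × 0.2594)).
= √(52,491,500 / 1.442) ≈ 6033.329.

Q* ≈ 6,033 loaves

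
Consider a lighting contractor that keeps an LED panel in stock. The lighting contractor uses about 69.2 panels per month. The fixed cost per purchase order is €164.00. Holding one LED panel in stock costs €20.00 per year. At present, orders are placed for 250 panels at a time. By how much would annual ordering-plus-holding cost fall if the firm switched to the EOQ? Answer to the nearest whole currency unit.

Extra cost ≈ €711 per year

Annual demand D = 69.2 × 12 = 830.4.
EOQ = √(2DS/H) = √(2 × 830.4 × 164 / 20) ≈ 116.70.
Cost at Q* = (D/Q*)S + (Q*/2)H = √(2DSH) ≈ €2,333.97.
Cost at Q = 250: (830.4/250)×164 + (250/2)×20 = €544.74 + €2,500.00 = €3,044.74.
Excess = €3,044.74 − €2,333.97 = €710.77.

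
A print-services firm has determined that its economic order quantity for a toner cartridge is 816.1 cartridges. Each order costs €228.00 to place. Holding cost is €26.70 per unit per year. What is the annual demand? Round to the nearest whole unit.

Invert the EOQ relation Q*² = 2DS/H.
From Q* = √(2DS/H): D = Q*²H / (2S) = 816.1² × 26.7 / (2 × 228) = 38997.177.

D ≈ 38,997 cartridges per year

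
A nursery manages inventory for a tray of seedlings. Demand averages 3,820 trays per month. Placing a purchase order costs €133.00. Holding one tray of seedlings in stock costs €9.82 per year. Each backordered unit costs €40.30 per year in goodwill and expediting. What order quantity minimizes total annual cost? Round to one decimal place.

Q* ≈ 1,242.7 trays

Annual demand D = 3,820 × 12 = 45,840.
With planned backorders, Q* = √(2DS/H) · √((H+B)/B).
√(2DS/H) = √(2 × 45,840 × 133 / 9.82) = 1114.313.
√((H+B)/B) = √((9.82+40.3)/40.3) = 1.1152.
Q* ≈ 1242.683.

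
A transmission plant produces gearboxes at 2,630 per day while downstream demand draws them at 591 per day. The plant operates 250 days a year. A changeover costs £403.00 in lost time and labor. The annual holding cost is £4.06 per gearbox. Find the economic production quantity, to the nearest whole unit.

Q* ≈ 6,151 gearboxes

Annual demand D = 591 × 250 = 147,750.
Production build-up factor (1 − d/p) = 1 − 591/2,630 = 0.7753.
Q* = √(2DS / (H(1 − d/p))) = √(2 × 147,750 × 403 / (4.06 × 0.7753)).
= √(119,086,500 / 3.1477) ≈ 6150.884.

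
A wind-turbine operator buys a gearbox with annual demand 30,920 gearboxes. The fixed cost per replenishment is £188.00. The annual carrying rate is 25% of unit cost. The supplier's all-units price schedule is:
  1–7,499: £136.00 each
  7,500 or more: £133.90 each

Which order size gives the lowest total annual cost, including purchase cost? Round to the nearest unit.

Q* ≈ 585 gearboxes

Holding cost per unit per year at price C is H = 0.25·C.
For each price level, check whether its EOQ is feasible; otherwise the best quantity at that price is the breakpoint.
EOQ at £136.00 = 584.8 (feasible in tier 1): TC = 30,920×£136.00 + (30,920/584.8)×188 + (584.8/2)×0.25×£136.00 = £4,225,001.68.
EOQ at £133.90 = 589.3 < 7500, so use break Q=7500: TC = 30,920×£133.90 + (30,920/7500.0)×188 + (7500.0/2)×0.25×£133.90 = £4,266,494.31.
Lowest total cost is £4,225,001.68 at Q = 584.8.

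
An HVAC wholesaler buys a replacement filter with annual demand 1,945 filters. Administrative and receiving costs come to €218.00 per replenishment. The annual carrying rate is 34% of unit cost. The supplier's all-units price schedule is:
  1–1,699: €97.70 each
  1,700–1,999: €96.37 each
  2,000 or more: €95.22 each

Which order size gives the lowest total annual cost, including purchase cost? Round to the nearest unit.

Q* ≈ 160 filters

Holding cost per unit per year at price C is H = 0.34·C.
Candidates are each tier's EOQ (if it falls in that tier) and each price-break quantity.
EOQ at €97.70 = 159.8 (feasible in tier 1): TC = 1,945×€97.70 + (1,945/159.8)×218 + (159.8/2)×0.34×€97.70 = €195,334.00.
EOQ at €96.37 = 160.9 < 1700, so use break Q=1700: TC = 1,945×€96.37 + (1,945/1700.0)×218 + (1700.0/2)×0.34×€96.37 = €215,540.00.
EOQ at €95.22 = 161.8 < 2000, so use break Q=2000: TC = 1,945×€95.22 + (1,945/2000.0)×218 + (2000.0/2)×0.34×€95.22 = €217,789.70.
Lowest total cost is €195,334.00 at Q = 159.8.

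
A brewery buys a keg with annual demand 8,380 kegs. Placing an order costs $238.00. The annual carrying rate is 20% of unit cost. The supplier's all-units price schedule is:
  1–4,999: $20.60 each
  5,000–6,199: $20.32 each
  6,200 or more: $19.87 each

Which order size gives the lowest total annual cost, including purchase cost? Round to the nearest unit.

Holding cost per unit per year at price C is H = 0.20·C.
Candidates are each tier's EOQ (if it falls in that tier) and each price-break quantity.
EOQ at $20.60 = 984.0 (feasible in tier 1): TC = 8,380×$20.60 + (8,380/984.0)×238 + (984.0/2)×0.20×$20.60 = $176,681.91.
EOQ at $20.32 = 990.7 < 5000, so use break Q=5000: TC = 8,380×$20.32 + (8,380/5000.0)×238 + (5000.0/2)×0.20×$20.32 = $180,840.49.
EOQ at $19.87 = 1001.9 < 6200, so use break Q=6200: TC = 8,380×$19.87 + (8,380/6200.0)×238 + (6200.0/2)×0.20×$19.87 = $179,151.68.
Lowest total cost is $176,681.91 at Q = 984.0.

Q* ≈ 984 kegs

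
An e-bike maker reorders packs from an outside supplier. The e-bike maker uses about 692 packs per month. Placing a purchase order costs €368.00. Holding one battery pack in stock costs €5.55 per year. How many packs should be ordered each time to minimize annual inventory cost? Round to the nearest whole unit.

Annual demand D = 692 × 12 = 8,304.
EOQ = √(2DS / H) = √(2 × 8,304 × 368 / 5.55).
= √(6,111,744 / 5.55) = √1,101,215.1351 ≈ 1049.388.

Q* ≈ 1,049 packs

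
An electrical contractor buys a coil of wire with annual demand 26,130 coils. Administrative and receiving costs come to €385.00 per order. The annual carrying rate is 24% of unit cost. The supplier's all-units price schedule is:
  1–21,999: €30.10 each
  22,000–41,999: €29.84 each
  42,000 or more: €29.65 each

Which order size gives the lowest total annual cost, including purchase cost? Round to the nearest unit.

Q* ≈ 1,669 coils

Holding cost per unit per year at price C is H = 0.24·C.
Evaluate total cost at each tier's feasible EOQ or, if the EOQ is below the tier, at the tier's minimum quantity.
EOQ at €30.10 = 1668.9 (feasible in tier 1): TC = 26,130×€30.10 + (26,130/1668.9)×385 + (1668.9/2)×0.24×€30.10 = €798,569.02.
EOQ at €29.84 = 1676.1 < 22000, so use break Q=22000: TC = 26,130×€29.84 + (26,130/22000.0)×385 + (22000.0/2)×0.24×€29.84 = €858,954.07.
EOQ at €29.65 = 1681.5 < 42000, so use break Q=42000: TC = 26,130×€29.65 + (26,130/42000.0)×385 + (42000.0/2)×0.24×€29.65 = €924,430.03.
Lowest total cost is €798,569.02 at Q = 1668.9.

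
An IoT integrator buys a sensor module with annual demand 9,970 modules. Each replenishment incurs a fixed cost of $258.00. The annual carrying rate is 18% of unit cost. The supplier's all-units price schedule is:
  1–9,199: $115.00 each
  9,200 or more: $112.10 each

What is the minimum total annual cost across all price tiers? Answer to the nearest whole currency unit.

Holding cost per unit per year at price C is H = 0.18·C.
For each price level, check whether its EOQ is feasible; otherwise the best quantity at that price is the breakpoint.
EOQ at $115.00 = 498.5 (feasible in tier 1): TC = 9,970×$115.00 + (9,970/498.5)×258 + (498.5/2)×0.18×$115.00 = $1,156,869.47.
EOQ at $112.10 = 504.9 < 9200, so use break Q=9200: TC = 9,970×$112.10 + (9,970/9200.0)×258 + (9200.0/2)×0.18×$112.10 = $1,210,735.39.
Lowest total cost among the candidates is at Q = 498.5.

TC* ≈ $1,156,869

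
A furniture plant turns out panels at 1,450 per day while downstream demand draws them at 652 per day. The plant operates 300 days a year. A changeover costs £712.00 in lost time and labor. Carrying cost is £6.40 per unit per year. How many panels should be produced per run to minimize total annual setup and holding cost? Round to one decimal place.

Annual demand D = 652 × 300 = 195,600.
Production build-up factor (1 − d/p) = 1 − 652/1,450 = 0.5503.
Q* = √(2DS / (H(1 − d/p))) = √(2 × 195,600 × 712 / (6.4 × 0.5503)).
= √(278,534,400 / 3.5222) ≈ 8892.666.

Q* ≈ 8,892.7 panels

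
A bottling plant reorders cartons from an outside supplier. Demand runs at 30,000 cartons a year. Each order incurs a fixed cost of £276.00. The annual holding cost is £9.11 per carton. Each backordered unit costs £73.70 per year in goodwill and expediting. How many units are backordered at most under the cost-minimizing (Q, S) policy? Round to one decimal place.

S* ≈ 157.2 cartons

With planned backorders, Q* = √(2DS/H) · √((H+B)/B).
√(2DS/H) = √(2 × 30,000 × 276 / 9.11) = 1348.252.
√((H+B)/B) = √((9.11+73.7)/73.7) = 1.0600.
Q* ≈ 1429.153.
S* = Q* · H/(H+B) = 1429.153 × 9.11/82.81 ≈ 157.222.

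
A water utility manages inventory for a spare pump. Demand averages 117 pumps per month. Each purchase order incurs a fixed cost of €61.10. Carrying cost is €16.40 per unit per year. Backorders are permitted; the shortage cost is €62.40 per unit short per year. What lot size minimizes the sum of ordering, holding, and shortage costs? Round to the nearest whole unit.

Annual demand D = 117 × 12 = 1,404.
With planned backorders, Q* = √(2DS/H) · √((H+B)/B).
√(2DS/H) = √(2 × 1,404 × 61.1 / 16.4) = 102.282.
√((H+B)/B) = √((16.4+62.4)/62.4) = 1.1238.
Q* ≈ 114.939.

Q* ≈ 115 pumps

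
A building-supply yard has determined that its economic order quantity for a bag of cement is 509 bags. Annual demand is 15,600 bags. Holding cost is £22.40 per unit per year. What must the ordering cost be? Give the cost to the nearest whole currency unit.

S ≈ £186

Squaring Q* = √(2DS/H) gives Q*² = 2DS/H.
From Q* = √(2DS/H): S = Q*²H / (2D) = 509² × 22.4 / (2 × 15,600) = 186.0069.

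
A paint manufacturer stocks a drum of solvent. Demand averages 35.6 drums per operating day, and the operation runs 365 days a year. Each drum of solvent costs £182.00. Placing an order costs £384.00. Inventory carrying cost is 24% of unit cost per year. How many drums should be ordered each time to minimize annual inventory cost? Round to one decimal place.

Annual demand D = 35.6 × 365 = 12,994.
Holding cost H = 0.24 × £182.00 = £43.6800 per unit per year.
EOQ = √(2DS / H) = √(2 × 12,994 × 384 / 43.68).
= √(9,979,392 / 43.68) = √228,465.9341 ≈ 477.981.

Q* ≈ 478.0 drums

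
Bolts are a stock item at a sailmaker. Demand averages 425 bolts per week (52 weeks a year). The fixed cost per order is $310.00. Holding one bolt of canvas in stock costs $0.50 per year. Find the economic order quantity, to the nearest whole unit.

Q* ≈ 5,235 bolts

Annual demand D = 425 × 52 = 22,100.
EOQ = √(2DS / H) = √(2 × 22,100 × 310 / 0.5).
= √(13,702,000 / 0.5) = √27,404,000 ≈ 5234.883.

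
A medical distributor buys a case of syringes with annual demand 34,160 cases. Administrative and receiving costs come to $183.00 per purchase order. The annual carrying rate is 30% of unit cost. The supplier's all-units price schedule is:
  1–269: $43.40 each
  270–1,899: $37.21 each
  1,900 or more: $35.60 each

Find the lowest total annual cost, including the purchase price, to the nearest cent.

TC* ≈ $1,229,532.15

Holding cost per unit per year at price C is H = 0.30·C.
Evaluate total cost at each tier's feasible EOQ or, if the EOQ is below the tier, at the tier's minimum quantity.
Tier 1 ($43.40): EOQ = 979.9 exceeds tier's upper bound 269, so this tier is dominated.
EOQ at $37.21 = 1058.3 (feasible in tier 2): TC = 34,160×$37.21 + (34,160/1058.3)×183 + (1058.3/2)×0.30×$37.21 = $1,282,907.41.
EOQ at $35.60 = 1082.0 < 1900, so use break Q=1900: TC = 34,160×$35.60 + (34,160/1900.0)×183 + (1900.0/2)×0.30×$35.60 = $1,229,532.15.
Lowest total cost among the candidates is at Q = 1900.0.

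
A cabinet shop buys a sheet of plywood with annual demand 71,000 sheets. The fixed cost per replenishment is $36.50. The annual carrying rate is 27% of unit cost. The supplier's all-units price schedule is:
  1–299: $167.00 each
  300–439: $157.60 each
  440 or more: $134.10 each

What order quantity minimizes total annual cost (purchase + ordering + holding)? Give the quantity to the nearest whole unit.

Holding cost per unit per year at price C is H = 0.27·C.
For each price level, check whether its EOQ is feasible; otherwise the best quantity at that price is the breakpoint.
Tier 1 ($167.00): EOQ = 339.0 exceeds tier's upper bound 299, so this tier is dominated.
EOQ at $157.60 = 349.0 (feasible in tier 2): TC = 71,000×$157.60 + (71,000/349.0)×36.5 + (349.0/2)×0.27×$157.60 = $11,204,450.83.
EOQ at $134.10 = 378.4 < 440, so use break Q=440: TC = 71,000×$134.10 + (71,000/440.0)×36.5 + (440.0/2)×0.27×$134.10 = $9,534,955.31.
Lowest total cost is $9,534,955.31 at Q = 440.0.

Q* ≈ 440 sheets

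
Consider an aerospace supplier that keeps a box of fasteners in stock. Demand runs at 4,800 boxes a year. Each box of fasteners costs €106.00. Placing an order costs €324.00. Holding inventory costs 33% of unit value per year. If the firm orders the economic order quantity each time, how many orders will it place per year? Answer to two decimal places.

Holding cost H = 0.33 × €106.00 = €34.9800 per unit per year.
EOQ = √(2DS/H) = √(2 × 4,800 × 324 / 34.98) ≈ 298.19.
Orders per year = D / Q* = 4,800 / 298.19 ≈ 16.097.

N ≈ 16.10 orders per year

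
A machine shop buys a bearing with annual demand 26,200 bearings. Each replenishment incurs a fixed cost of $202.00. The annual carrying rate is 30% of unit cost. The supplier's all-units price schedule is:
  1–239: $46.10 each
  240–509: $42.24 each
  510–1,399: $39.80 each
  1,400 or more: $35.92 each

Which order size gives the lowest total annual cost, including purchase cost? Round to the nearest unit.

Q* ≈ 1,400 bearings

Holding cost per unit per year at price C is H = 0.30·C.
For each price level, check whether its EOQ is feasible; otherwise the best quantity at that price is the breakpoint.
Tier 1 ($46.10): EOQ = 874.8 exceeds tier's upper bound 239, so this tier is dominated.
Tier 2 ($42.24): EOQ = 913.9 exceeds tier's upper bound 509, so this tier is dominated.
EOQ at $39.80 = 941.5 (feasible in tier 3): TC = 26,200×$39.80 + (26,200/941.5)×202 + (941.5/2)×0.30×$39.80 = $1,054,002.00.
EOQ at $35.92 = 991.1 < 1400, so use break Q=1400: TC = 26,200×$35.92 + (26,200/1400.0)×202 + (1400.0/2)×0.30×$35.92 = $952,427.49.
Lowest total cost is $952,427.49 at Q = 1400.0.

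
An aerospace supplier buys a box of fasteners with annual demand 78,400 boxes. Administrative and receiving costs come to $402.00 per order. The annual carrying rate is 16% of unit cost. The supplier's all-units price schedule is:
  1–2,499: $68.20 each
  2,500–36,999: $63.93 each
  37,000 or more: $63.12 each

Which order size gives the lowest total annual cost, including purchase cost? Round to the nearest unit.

Q* ≈ 2,500 boxes

Holding cost per unit per year at price C is H = 0.16·C.
Candidates are each tier's EOQ (if it falls in that tier) and each price-break quantity.
EOQ at $68.20 = 2403.4 (feasible in tier 1): TC = 78,400×$68.20 + (78,400/2403.4)×402 + (2403.4/2)×0.16×$68.20 = $5,373,106.37.
EOQ at $63.93 = 2482.4 < 2500, so use break Q=2500: TC = 78,400×$63.93 + (78,400/2500.0)×402 + (2500.0/2)×0.16×$63.93 = $5,037,504.72.
EOQ at $63.12 = 2498.3 < 37000, so use break Q=37000: TC = 78,400×$63.12 + (78,400/37000.0)×402 + (37000.0/2)×0.16×$63.12 = $5,136,295.01.
Lowest total cost is $5,037,504.72 at Q = 2500.0.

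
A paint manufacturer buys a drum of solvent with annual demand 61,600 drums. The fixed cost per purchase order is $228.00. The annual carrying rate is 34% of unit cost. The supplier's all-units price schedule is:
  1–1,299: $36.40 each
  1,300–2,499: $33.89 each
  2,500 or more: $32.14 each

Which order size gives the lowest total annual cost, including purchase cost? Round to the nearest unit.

Holding cost per unit per year at price C is H = 0.34·C.
Candidates are each tier's EOQ (if it falls in that tier) and each price-break quantity.
Tier 1 ($36.40): EOQ = 1506.5 exceeds tier's upper bound 1299, so this tier is dominated.
EOQ at $33.89 = 1561.3 (feasible in tier 2): TC = 61,600×$33.89 + (61,600/1561.3)×228 + (1561.3/2)×0.34×$33.89 = $2,105,614.70.
EOQ at $32.14 = 1603.3 < 2500, so use break Q=2500: TC = 61,600×$32.14 + (61,600/2500.0)×228 + (2500.0/2)×0.34×$32.14 = $1,999,101.42.
Lowest total cost is $1,999,101.42 at Q = 2500.0.

Q* ≈ 2,500 drums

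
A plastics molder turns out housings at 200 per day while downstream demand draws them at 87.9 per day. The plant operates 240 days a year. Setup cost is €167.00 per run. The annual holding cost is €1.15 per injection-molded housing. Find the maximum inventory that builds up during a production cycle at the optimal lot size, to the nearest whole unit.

Annual demand D = 87.9 × 240 = 21,096.
Production build-up factor (1 − d/p) = 1 − 87.9/200 = 0.5605.
Q* = √(2DS / (H(1 − d/p))) = √(2 × 21,096 × 167 / (1.15 × 0.5605)).
= √(7,046,064 / 0.6446) ≈ 3306.257.
Maximum inventory = Q*(1 − d/p) = 3306.257 × 0.5605 ≈ 1853.157.

I_max ≈ 1,853 housings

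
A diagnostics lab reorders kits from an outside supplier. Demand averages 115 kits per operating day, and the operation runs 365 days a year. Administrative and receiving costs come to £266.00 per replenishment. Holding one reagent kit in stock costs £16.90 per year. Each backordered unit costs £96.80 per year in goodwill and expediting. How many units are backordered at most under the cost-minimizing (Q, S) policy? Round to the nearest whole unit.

S* ≈ 185 kits

Annual demand D = 115 × 365 = 41,975.
With planned backorders, Q* = √(2DS/H) · √((H+B)/B).
√(2DS/H) = √(2 × 41,975 × 266 / 16.9) = 1149.497.
√((H+B)/B) = √((16.9+96.8)/96.8) = 1.0838.
Q* ≈ 1245.806.
S* = Q* · H/(H+B) = 1245.806 × 16.9/113.7 ≈ 185.173.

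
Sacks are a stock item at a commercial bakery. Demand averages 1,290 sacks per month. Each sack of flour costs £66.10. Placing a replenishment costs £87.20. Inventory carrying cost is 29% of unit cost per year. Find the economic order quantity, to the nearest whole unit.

Annual demand D = 1,290 × 12 = 15,480.
Holding cost H = 0.29 × £66.10 = £19.1690 per unit per year.
EOQ = √(2DS / H) = √(2 × 15,480 × 87.2 / 19.169).
= √(2,699,712 / 19.169) = √140,837.3937 ≈ 375.283.

Q* ≈ 375 sacks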